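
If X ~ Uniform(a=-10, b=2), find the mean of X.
-4.0000

We have X ~ Uniform(a=-10, b=2).

For a Uniform distribution with a=-10, b=2:
E[X] = -4.0000

This is the expected (average) value of X.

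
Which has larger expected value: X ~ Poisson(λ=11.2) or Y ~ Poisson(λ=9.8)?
X has larger mean (11.2000 > 9.8000)

Compute the expected value for each distribution:

X ~ Poisson(λ=11.2):
E[X] = 11.2000

Y ~ Poisson(λ=9.8):
E[Y] = 9.8000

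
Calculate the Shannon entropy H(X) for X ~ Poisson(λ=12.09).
2.6579 nats

We have X ~ Poisson(λ=12.09).

The Shannon entropy measures the uncertainty or information content of the distribution.

For a Poisson distribution with λ=12.09:
H(X) = 2.6579 nats

(In bits, this would be 3.8346 bits.)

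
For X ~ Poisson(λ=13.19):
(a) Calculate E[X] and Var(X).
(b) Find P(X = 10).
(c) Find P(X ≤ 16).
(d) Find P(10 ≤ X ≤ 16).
(a) E[X] = 13.1900, Var(X) = 13.1900
(b) P(X = 10) = 0.082100
(c) P(X ≤ 16) = 0.821539
(d) P(10 ≤ X ≤ 16) = 0.667914

We have X ~ Poisson(λ=13.19).

(a) Moments:
E[X] = 13.1900
Var(X) = 13.1900
σ = √Var(X) = 3.6318

(b) Point probability using PMF:
P(X = 10) = 0.082100

(c) Cumulative probability using CDF:
P(X ≤ 16) = F(16) = 0.821539

(d) Range probability:
P(10 ≤ X ≤ 16) = P(X ≤ 16) - P(X ≤ 9)
                   = F(16) - F(9)
                   = 0.821539 - 0.153625
                   = 0.667914

This means approximately 66.8% of outcomes fall in the interval [10, 16].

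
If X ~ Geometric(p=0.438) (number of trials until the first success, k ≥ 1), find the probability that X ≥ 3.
0.315844

We have X ~ Geometric(p=0.438) (number of trials until the first success, k ≥ 1).

For discrete distributions, P(X ≥ 3) = 1 - P(X ≤ 2).

P(X ≤ 2) = 0.684156
P(X ≥ 3) = 1 - 0.684156 = 0.315844

So there's approximately a 31.6% chance that X is at least 3.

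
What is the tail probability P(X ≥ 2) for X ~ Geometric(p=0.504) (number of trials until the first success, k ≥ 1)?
0.496000

We have X ~ Geometric(p=0.504) (number of trials until the first success, k ≥ 1).

For discrete distributions, P(X ≥ 2) = 1 - P(X ≤ 1).

P(X ≤ 1) = 0.504000
P(X ≥ 2) = 1 - 0.504000 = 0.496000

So there's approximately a 49.6% chance that X is at least 2.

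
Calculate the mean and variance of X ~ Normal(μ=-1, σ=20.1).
E[X] = -1.0000, Var(X) = 404.0100

We have X ~ Normal(μ=-1, σ=20.1).

For a Normal distribution with μ=-1, σ=20.1:

Expected value:
E[X] = -1.0000

Variance:
Var(X) = 404.0100

Standard deviation:
σ = √Var(X) = 20.1000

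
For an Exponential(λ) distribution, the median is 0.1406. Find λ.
λ = 4.9299

For X ~ Exponential(λ), the CDF is F(x) = 1 - e^(-λx).
The median m satisfies F(m) = 0.5:
1 - e^(-λm) = 0.5
e^(-λm) = 0.5
λm = ln(2)
m = ln(2) / λ

Given m = 0.1406:
λ = ln(2) / 0.1406 = 0.693147 / 0.1406 = 4.9299

Verification: ln(2) / 4.9299 = 0.1406 ✓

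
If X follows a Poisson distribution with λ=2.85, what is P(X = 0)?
0.057844

We have X ~ Poisson(λ=2.85).

For a Poisson distribution, the PMF gives us the probability of each outcome.

Using the PMF formula:
P(X = 0) = 0.057844

Rounded to 4 decimal places: 0.0578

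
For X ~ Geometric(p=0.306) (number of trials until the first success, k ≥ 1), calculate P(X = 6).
0.049263

We have X ~ Geometric(p=0.306) (number of trials until the first success, k ≥ 1).

For a Geometric distribution, the PMF gives us the probability of each outcome.

Using the PMF formula:
P(X = 6) = 0.049263

Rounded to 4 decimal places: 0.0493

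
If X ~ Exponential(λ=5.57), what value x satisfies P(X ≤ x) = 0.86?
0.3530

We have X ~ Exponential(λ=5.57).

We want to find x such that P(X ≤ x) = 0.86.

This is the 86th percentile, which means 86% of values fall below this point.

Using the inverse CDF (quantile function):
x = F⁻¹(0.86) = 0.3530

Verification: P(X ≤ 0.3530) = 0.86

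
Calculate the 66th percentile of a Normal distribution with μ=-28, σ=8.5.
-24.4941

We have X ~ Normal(μ=-28, σ=8.5).

We want to find x such that P(X ≤ x) = 0.66.

This is the 66th percentile, which means 66% of values fall below this point.

Using the inverse CDF (quantile function):
x = F⁻¹(0.66) = -24.4941

Verification: P(X ≤ -24.4941) = 0.66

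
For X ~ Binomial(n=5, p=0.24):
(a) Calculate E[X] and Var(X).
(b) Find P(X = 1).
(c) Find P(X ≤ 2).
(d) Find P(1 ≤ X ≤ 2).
(a) E[X] = 1.2000, Var(X) = 0.9120
(b) P(X = 1) = 0.400346
(c) P(X ≤ 2) = 0.906749
(d) P(1 ≤ X ≤ 2) = 0.653196

We have X ~ Binomial(n=5, p=0.24).

(a) Moments:
E[X] = 1.2000
Var(X) = 0.9120
σ = √Var(X) = 0.9550

(b) Point probability using PMF:
P(X = 1) = 0.400346

(c) Cumulative probability using CDF:
P(X ≤ 2) = F(2) = 0.906749

(d) Range probability:
P(1 ≤ X ≤ 2) = P(X ≤ 2) - P(X ≤ 0)
                   = F(2) - F(0)
                   = 0.906749 - 0.253553
                   = 0.653196

This means approximately 65.3% of outcomes fall in the interval [1, 2].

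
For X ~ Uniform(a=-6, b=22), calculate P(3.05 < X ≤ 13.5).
0.373214

We have X ~ Uniform(a=-6, b=22).

To find P(3.05 < X ≤ 13.5), we use:
P(3.05 < X ≤ 13.5) = P(X ≤ 13.5) - P(X ≤ 3.05)
                 = F(13.5) - F(3.05)
                 = 0.696429 - 0.323214
                 = 0.373214

So there's approximately a 37.3% chance that X falls in this range.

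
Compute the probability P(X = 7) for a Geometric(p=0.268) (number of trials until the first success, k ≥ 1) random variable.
0.041229

We have X ~ Geometric(p=0.268) (number of trials until the first success, k ≥ 1).

For a Geometric distribution, the PMF gives us the probability of each outcome.

Using the PMF formula:
P(X = 7) = 0.041229

Rounded to 4 decimal places: 0.0412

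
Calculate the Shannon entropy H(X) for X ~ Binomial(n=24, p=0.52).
2.3138 nats

We have X ~ Binomial(n=24, p=0.52).

The Shannon entropy measures the uncertainty or information content of the distribution.

For a Binomial distribution with n=24, p=0.52:
H(X) = 2.3138 nats

(In bits, this would be 3.3382 bits.)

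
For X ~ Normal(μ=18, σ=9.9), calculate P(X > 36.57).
0.030344

We have X ~ Normal(μ=18, σ=9.9).

P(X > 36.57) = 1 - P(X ≤ 36.57)
                = 1 - F(36.57)
                = 1 - 0.969656
                = 0.030344

So there's approximately a 3.0% chance that X exceeds 36.57.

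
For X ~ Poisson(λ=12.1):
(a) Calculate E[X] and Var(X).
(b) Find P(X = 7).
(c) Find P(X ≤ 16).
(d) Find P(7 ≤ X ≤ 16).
(a) E[X] = 12.1000, Var(X) = 12.1000
(b) P(X = 7) = 0.041889
(c) P(X ≤ 16) = 0.893189
(d) P(7 ≤ X ≤ 16) = 0.849852

We have X ~ Poisson(λ=12.1).

(a) Moments:
E[X] = 12.1000
Var(X) = 12.1000
σ = √Var(X) = 3.4785

(b) Point probability using PMF:
P(X = 7) = 0.041889

(c) Cumulative probability using CDF:
P(X ≤ 16) = F(16) = 0.893189

(d) Range probability:
P(7 ≤ X ≤ 16) = P(X ≤ 16) - P(X ≤ 6)
                   = F(16) - F(6)
                   = 0.893189 - 0.043337
                   = 0.849852

This means approximately 85.0% of outcomes fall in the interval [7, 16].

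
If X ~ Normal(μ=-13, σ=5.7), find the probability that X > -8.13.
0.196446

We have X ~ Normal(μ=-13, σ=5.7).

P(X > -8.13) = 1 - P(X ≤ -8.13)
                = 1 - F(-8.13)
                = 1 - 0.803554
                = 0.196446

So there's approximately a 19.6% chance that X exceeds -8.13.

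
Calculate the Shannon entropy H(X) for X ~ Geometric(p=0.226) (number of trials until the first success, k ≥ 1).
2.3646 nats

We have X ~ Geometric(p=0.226) (number of trials until the first success, k ≥ 1).

The Shannon entropy measures the uncertainty or information content of the distribution.

For a Geometric distribution with p=0.226 (number of trials until the first success, k ≥ 1):
H(X) = 2.3646 nats

(In bits, this would be 3.4114 bits.)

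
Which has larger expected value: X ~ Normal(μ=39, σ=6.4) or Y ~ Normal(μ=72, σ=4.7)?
Y has larger mean (72.0000 > 39.0000)

Compute the expected value for each distribution:

X ~ Normal(μ=39, σ=6.4):
E[X] = 39.0000

Y ~ Normal(μ=72, σ=4.7):
E[Y] = 72.0000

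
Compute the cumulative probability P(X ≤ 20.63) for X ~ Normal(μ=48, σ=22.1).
0.107772

We have X ~ Normal(μ=48, σ=22.1).

The CDF gives us P(X ≤ k).

Using the CDF:
P(X ≤ 20.63) = 0.107772

This means there's approximately a 10.8% chance that X is at most 20.63.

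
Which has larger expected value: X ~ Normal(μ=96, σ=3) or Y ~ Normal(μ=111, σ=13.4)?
Y has larger mean (111.0000 > 96.0000)

Compute the expected value for each distribution:

X ~ Normal(μ=96, σ=3):
E[X] = 96.0000

Y ~ Normal(μ=111, σ=13.4):
E[Y] = 111.0000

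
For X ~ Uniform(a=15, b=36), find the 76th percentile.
30.9600

We have X ~ Uniform(a=15, b=36).

We want to find x such that P(X ≤ x) = 0.76.

This is the 76th percentile, which means 76% of values fall below this point.

Using the inverse CDF (quantile function):
x = F⁻¹(0.76) = 30.9600

Verification: P(X ≤ 30.9600) = 0.76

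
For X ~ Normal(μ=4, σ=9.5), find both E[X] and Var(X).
E[X] = 4.0000, Var(X) = 90.2500

We have X ~ Normal(μ=4, σ=9.5).

For a Normal distribution with μ=4, σ=9.5:

Expected value:
E[X] = 4.0000

Variance:
Var(X) = 90.2500

Standard deviation:
σ = √Var(X) = 9.5000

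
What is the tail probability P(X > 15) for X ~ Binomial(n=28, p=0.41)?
0.062355

We have X ~ Binomial(n=28, p=0.41).

P(X > 15) = 1 - P(X ≤ 15)
                = 1 - F(15)
                = 1 - 0.937645
                = 0.062355

So there's approximately a 6.2% chance that X exceeds 15.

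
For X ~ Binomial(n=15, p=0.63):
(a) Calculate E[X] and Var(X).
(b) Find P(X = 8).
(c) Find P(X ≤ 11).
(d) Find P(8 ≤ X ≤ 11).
(a) E[X] = 9.4500, Var(X) = 3.4965
(b) P(X = 8) = 0.151595
(c) P(X ≤ 11) = 0.864915
(d) P(8 ≤ X ≤ 11) = 0.716198

We have X ~ Binomial(n=15, p=0.63).

(a) Moments:
E[X] = 9.4500
Var(X) = 3.4965
σ = √Var(X) = 1.8699

(b) Point probability using PMF:
P(X = 8) = 0.151595

(c) Cumulative probability using CDF:
P(X ≤ 11) = F(11) = 0.864915

(d) Range probability:
P(8 ≤ X ≤ 11) = P(X ≤ 11) - P(X ≤ 7)
                   = F(11) - F(7)
                   = 0.864915 - 0.148717
                   = 0.716198

This means approximately 71.6% of outcomes fall in the interval [8, 11].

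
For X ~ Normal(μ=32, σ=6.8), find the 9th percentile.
22.8829

We have X ~ Normal(μ=32, σ=6.8).

We want to find x such that P(X ≤ x) = 0.09.

This is the 9th percentile, which means 9% of values fall below this point.

Using the inverse CDF (quantile function):
x = F⁻¹(0.09) = 22.8829

Verification: P(X ≤ 22.8829) = 0.09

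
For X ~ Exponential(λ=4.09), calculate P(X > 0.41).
0.186953

We have X ~ Exponential(λ=4.09).

P(X > 0.41) = 1 - P(X ≤ 0.41)
                = 1 - F(0.41)
                = 1 - 0.813047
                = 0.186953

So there's approximately a 18.7% chance that X exceeds 0.41.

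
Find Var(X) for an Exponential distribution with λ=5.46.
0.0335

We have X ~ Exponential(λ=5.46).

For an Exponential distribution with λ=5.46:
Var(X) = 0.0335

The variance measures the spread of the distribution around the mean.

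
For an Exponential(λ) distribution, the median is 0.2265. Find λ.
λ = 3.0603

For X ~ Exponential(λ), the CDF is F(x) = 1 - e^(-λx).
The median m satisfies F(m) = 0.5:
1 - e^(-λm) = 0.5
e^(-λm) = 0.5
λm = ln(2)
m = ln(2) / λ

Given m = 0.2265:
λ = ln(2) / 0.2265 = 0.693147 / 0.2265 = 3.0603

Verification: ln(2) / 3.0603 = 0.2265 ✓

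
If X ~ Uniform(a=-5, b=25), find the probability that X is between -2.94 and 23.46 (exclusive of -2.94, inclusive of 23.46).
0.880000

We have X ~ Uniform(a=-5, b=25).

To find P(-2.94 < X ≤ 23.46), we use:
P(-2.94 < X ≤ 23.46) = P(X ≤ 23.46) - P(X ≤ -2.94)
                 = F(23.46) - F(-2.94)
                 = 0.948667 - 0.068667
                 = 0.880000

So there's approximately a 88.0% chance that X falls in this range.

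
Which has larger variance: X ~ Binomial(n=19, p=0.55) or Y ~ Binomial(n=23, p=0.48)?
Y has larger variance (5.7408 > 4.7025)

Compute the variance for each distribution:

X ~ Binomial(n=19, p=0.55):
Var(X) = 4.7025

Y ~ Binomial(n=23, p=0.48):
Var(Y) = 5.7408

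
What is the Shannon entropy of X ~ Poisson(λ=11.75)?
2.6434 nats

We have X ~ Poisson(λ=11.75).

The Shannon entropy measures the uncertainty or information content of the distribution.

For a Poisson distribution with λ=11.75:
H(X) = 2.6434 nats

(In bits, this would be 3.8137 bits.)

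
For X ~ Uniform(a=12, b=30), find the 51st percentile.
21.1800

We have X ~ Uniform(a=12, b=30).

We want to find x such that P(X ≤ x) = 0.51.

This is the 51st percentile, which means 51% of values fall below this point.

Using the inverse CDF (quantile function):
x = F⁻¹(0.51) = 21.1800

Verification: P(X ≤ 21.1800) = 0.51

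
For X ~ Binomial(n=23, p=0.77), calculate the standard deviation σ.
2.0182

We have X ~ Binomial(n=23, p=0.77).

For a Binomial distribution with n=23, p=0.77:
σ = √Var(X) = 2.0182

The standard deviation is the square root of the variance.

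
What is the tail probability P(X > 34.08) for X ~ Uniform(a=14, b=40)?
0.227692

We have X ~ Uniform(a=14, b=40).

P(X > 34.08) = 1 - P(X ≤ 34.08)
                = 1 - F(34.08)
                = 1 - 0.772308
                = 0.227692

So there's approximately a 22.8% chance that X exceeds 34.08.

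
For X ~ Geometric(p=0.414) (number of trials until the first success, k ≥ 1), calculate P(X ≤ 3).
0.798770

We have X ~ Geometric(p=0.414) (number of trials until the first success, k ≥ 1).

The CDF gives us P(X ≤ k).

Using the CDF:
P(X ≤ 3) = 0.798770

This means there's approximately a 79.9% chance that X is at most 3.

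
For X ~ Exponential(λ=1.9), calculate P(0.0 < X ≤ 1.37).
0.925949

We have X ~ Exponential(λ=1.9).

To find P(0.0 < X ≤ 1.37), we use:
P(0.0 < X ≤ 1.37) = P(X ≤ 1.37) - P(X ≤ 0.0)
                 = F(1.37) - F(0.0)
                 = 0.925949 - 0.000000
                 = 0.925949

So there's approximately a 92.6% chance that X falls in this range.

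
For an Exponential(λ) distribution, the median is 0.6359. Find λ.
λ = 1.0900

For X ~ Exponential(λ), the CDF is F(x) = 1 - e^(-λx).
The median m satisfies F(m) = 0.5:
1 - e^(-λm) = 0.5
e^(-λm) = 0.5
λm = ln(2)
m = ln(2) / λ

Given m = 0.6359:
λ = ln(2) / 0.6359 = 0.693147 / 0.6359 = 1.0900

Verification: ln(2) / 1.0900 = 0.6359 ✓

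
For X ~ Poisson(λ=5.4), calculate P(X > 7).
0.178341

We have X ~ Poisson(λ=5.4).

P(X > 7) = 1 - P(X ≤ 7)
                = 1 - F(7)
                = 1 - 0.821659
                = 0.178341

So there's approximately a 17.8% chance that X exceeds 7.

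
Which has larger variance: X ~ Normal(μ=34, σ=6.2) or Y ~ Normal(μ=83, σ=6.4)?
Y has larger variance (40.9600 > 38.4400)

Compute the variance for each distribution:

X ~ Normal(μ=34, σ=6.2):
Var(X) = 38.4400

Y ~ Normal(μ=83, σ=6.4):
Var(Y) = 40.9600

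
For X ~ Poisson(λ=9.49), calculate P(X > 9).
0.476874

We have X ~ Poisson(λ=9.49).

P(X > 9) = 1 - P(X ≤ 9)
                = 1 - F(9)
                = 1 - 0.523126
                = 0.476874

So there's approximately a 47.7% chance that X exceeds 9.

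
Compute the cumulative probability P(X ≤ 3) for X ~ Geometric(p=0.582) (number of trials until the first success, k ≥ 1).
0.926965

We have X ~ Geometric(p=0.582) (number of trials until the first success, k ≥ 1).

The CDF gives us P(X ≤ k).

Using the CDF:
P(X ≤ 3) = 0.926965

This means there's approximately a 92.7% chance that X is at most 3.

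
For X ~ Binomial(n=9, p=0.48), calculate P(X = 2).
0.085272

We have X ~ Binomial(n=9, p=0.48).

For a Binomial distribution, the PMF gives us the probability of each outcome.

Using the PMF formula:
P(X = 2) = 0.085272

Rounded to 4 decimal places: 0.0853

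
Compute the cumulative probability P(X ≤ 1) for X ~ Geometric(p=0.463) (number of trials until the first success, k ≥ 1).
0.463000

We have X ~ Geometric(p=0.463) (number of trials until the first success, k ≥ 1).

The CDF gives us P(X ≤ k).

Using the CDF:
P(X ≤ 1) = 0.463000

This means there's approximately a 46.3% chance that X is at most 1.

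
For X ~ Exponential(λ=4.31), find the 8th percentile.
0.0193

We have X ~ Exponential(λ=4.31).

We want to find x such that P(X ≤ x) = 0.08.

This is the 8th percentile, which means 8% of values fall below this point.

Using the inverse CDF (quantile function):
x = F⁻¹(0.08) = 0.0193

Verification: P(X ≤ 0.0193) = 0.08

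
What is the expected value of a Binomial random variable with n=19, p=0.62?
11.7800

We have X ~ Binomial(n=19, p=0.62).

For a Binomial distribution with n=19, p=0.62:
E[X] = 11.7800

This is the expected (average) value of X.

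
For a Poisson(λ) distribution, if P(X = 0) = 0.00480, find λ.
λ = 5.3391

For a Poisson(λ) distribution, the PMF at 0 is:
P(X = 0) = λ^0 e^(-λ) / 0! = e^(-λ)

Given P(X = 0) = 0.00480:
e^(-λ) = 0.00480
-λ = ln(0.00480)
λ = -ln(0.00480) = 5.3391

Verification: e^(-5.3391) = 0.00480 ✓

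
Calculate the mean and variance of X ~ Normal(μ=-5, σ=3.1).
E[X] = -5.0000, Var(X) = 9.6100

We have X ~ Normal(μ=-5, σ=3.1).

For a Normal distribution with μ=-5, σ=3.1:

Expected value:
E[X] = -5.0000

Variance:
Var(X) = 9.6100

Standard deviation:
σ = √Var(X) = 3.1000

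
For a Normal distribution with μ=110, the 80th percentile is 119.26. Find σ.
σ = 11.0026

For X ~ Normal(μ, σ), the p-th percentile satisfies x = μ + z_p × σ,
where z_p = Φ⁻¹(p) is the standard normal quantile.

Step 1: z_{0.8} = Φ⁻¹(0.8) = 0.8416

Step 2: Solve for σ:
119.26 = 110 + 0.8416 × σ
σ = (119.26 - 110) / 0.8416
σ = 9.26 / 0.8416
σ = 11.0026

Verification: μ + z × σ = 110 + 0.8416 × 11.0026 = 119.26 ✓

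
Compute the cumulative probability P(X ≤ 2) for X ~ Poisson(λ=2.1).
0.649631

We have X ~ Poisson(λ=2.1).

The CDF gives us P(X ≤ k).

Using the CDF:
P(X ≤ 2) = 0.649631

This means there's approximately a 65.0% chance that X is at most 2.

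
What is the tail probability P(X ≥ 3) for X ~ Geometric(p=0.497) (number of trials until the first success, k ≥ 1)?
0.253009

We have X ~ Geometric(p=0.497) (number of trials until the first success, k ≥ 1).

For discrete distributions, P(X ≥ 3) = 1 - P(X ≤ 2).

P(X ≤ 2) = 0.746991
P(X ≥ 3) = 1 - 0.746991 = 0.253009

So there's approximately a 25.3% chance that X is at least 3.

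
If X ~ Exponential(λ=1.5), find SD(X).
0.6667

We have X ~ Exponential(λ=1.5).

For an Exponential distribution with λ=1.5:
σ = √Var(X) = 0.6667

The standard deviation is the square root of the variance.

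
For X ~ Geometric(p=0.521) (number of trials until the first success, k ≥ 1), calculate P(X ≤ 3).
0.890098

We have X ~ Geometric(p=0.521) (number of trials until the first success, k ≥ 1).

The CDF gives us P(X ≤ k).

Using the CDF:
P(X ≤ 3) = 0.890098

This means there's approximately a 89.0% chance that X is at most 3.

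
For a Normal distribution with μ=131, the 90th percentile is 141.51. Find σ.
σ = 8.2010

For X ~ Normal(μ, σ), the p-th percentile satisfies x = μ + z_p × σ,
where z_p = Φ⁻¹(p) is the standard normal quantile.

Step 1: z_{0.9} = Φ⁻¹(0.9) = 1.2816

Step 2: Solve for σ:
141.51 = 131 + 1.2816 × σ
σ = (141.51 - 131) / 1.2816
σ = 10.51 / 1.2816
σ = 8.2010

Verification: μ + z × σ = 131 + 1.2816 × 8.2010 = 141.51 ✓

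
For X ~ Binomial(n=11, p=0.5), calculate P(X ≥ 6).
0.500000

We have X ~ Binomial(n=11, p=0.5).

For discrete distributions, P(X ≥ 6) = 1 - P(X ≤ 5).

P(X ≤ 5) = 0.500000
P(X ≥ 6) = 1 - 0.500000 = 0.500000

So there's approximately a 50.0% chance that X is at least 6.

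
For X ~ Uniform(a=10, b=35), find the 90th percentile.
32.5000

We have X ~ Uniform(a=10, b=35).

We want to find x such that P(X ≤ x) = 0.9.

This is the 90th percentile, which means 90% of values fall below this point.

Using the inverse CDF (quantile function):
x = F⁻¹(0.9) = 32.5000

Verification: P(X ≤ 32.5000) = 0.9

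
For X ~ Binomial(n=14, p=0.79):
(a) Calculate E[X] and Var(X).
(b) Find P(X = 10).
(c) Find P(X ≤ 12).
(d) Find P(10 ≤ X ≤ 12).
(a) E[X] = 11.0600, Var(X) = 2.3226
(b) P(X = 10) = 0.184324
(c) P(X ≤ 12) = 0.825875
(d) P(10 ≤ X ≤ 12) = 0.673613

We have X ~ Binomial(n=14, p=0.79).

(a) Moments:
E[X] = 11.0600
Var(X) = 2.3226
σ = √Var(X) = 1.5240

(b) Point probability using PMF:
P(X = 10) = 0.184324

(c) Cumulative probability using CDF:
P(X ≤ 12) = F(12) = 0.825875

(d) Range probability:
P(10 ≤ X ≤ 12) = P(X ≤ 12) - P(X ≤ 9)
                   = F(12) - F(9)
                   = 0.825875 - 0.152262
                   = 0.673613

This means approximately 67.4% of outcomes fall in the interval [10, 12].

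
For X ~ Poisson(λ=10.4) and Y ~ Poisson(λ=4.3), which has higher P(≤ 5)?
Y has higher probability (P(Y ≤ 5) = 0.7367 > P(X ≤ 5) = 0.0534)

Compute P(≤ 5) for each distribution:

X ~ Poisson(λ=10.4):
P(X ≤ 5) = 0.0534

Y ~ Poisson(λ=4.3):
P(Y ≤ 5) = 0.7367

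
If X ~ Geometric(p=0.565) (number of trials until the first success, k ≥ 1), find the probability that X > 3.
0.082313

We have X ~ Geometric(p=0.565) (number of trials until the first success, k ≥ 1).

P(X > 3) = 1 - P(X ≤ 3)
                = 1 - F(3)
                = 1 - 0.917687
                = 0.082313

So there's approximately a 8.2% chance that X exceeds 3.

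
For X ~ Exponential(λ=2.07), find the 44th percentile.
0.2801

We have X ~ Exponential(λ=2.07).

We want to find x such that P(X ≤ x) = 0.44.

This is the 44th percentile, which means 44% of values fall below this point.

Using the inverse CDF (quantile function):
x = F⁻¹(0.44) = 0.2801

Verification: P(X ≤ 0.2801) = 0.44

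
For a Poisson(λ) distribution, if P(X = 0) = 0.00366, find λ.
λ = 5.6103

For a Poisson(λ) distribution, the PMF at 0 is:
P(X = 0) = λ^0 e^(-λ) / 0! = e^(-λ)

Given P(X = 0) = 0.00366:
e^(-λ) = 0.00366
-λ = ln(0.00366)
λ = -ln(0.00366) = 5.6103

Verification: e^(-5.6103) = 0.00366 ✓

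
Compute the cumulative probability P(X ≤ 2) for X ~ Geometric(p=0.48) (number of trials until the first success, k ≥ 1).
0.729600

We have X ~ Geometric(p=0.48) (number of trials until the first success, k ≥ 1).

The CDF gives us P(X ≤ k).

Using the CDF:
P(X ≤ 2) = 0.729600

This means there's approximately a 73.0% chance that X is at most 2.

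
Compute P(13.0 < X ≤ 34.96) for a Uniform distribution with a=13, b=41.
0.784286

We have X ~ Uniform(a=13, b=41).

To find P(13.0 < X ≤ 34.96), we use:
P(13.0 < X ≤ 34.96) = P(X ≤ 34.96) - P(X ≤ 13.0)
                 = F(34.96) - F(13.0)
                 = 0.784286 - 0.000000
                 = 0.784286

So there's approximately a 78.4% chance that X falls in this range.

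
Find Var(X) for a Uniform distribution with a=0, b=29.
70.0833

We have X ~ Uniform(a=0, b=29).

For a Uniform distribution with a=0, b=29:
Var(X) = 70.0833

The variance measures the spread of the distribution around the mean.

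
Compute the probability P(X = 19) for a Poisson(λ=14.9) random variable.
0.054257

We have X ~ Poisson(λ=14.9).

For a Poisson distribution, the PMF gives us the probability of each outcome.

Using the PMF formula:
P(X = 19) = 0.054257

Rounded to 4 decimal places: 0.0543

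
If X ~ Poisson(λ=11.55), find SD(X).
3.3985

We have X ~ Poisson(λ=11.55).

For a Poisson distribution with λ=11.55:
σ = √Var(X) = 3.3985

The standard deviation is the square root of the variance.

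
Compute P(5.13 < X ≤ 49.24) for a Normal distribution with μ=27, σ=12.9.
0.912644

We have X ~ Normal(μ=27, σ=12.9).

To find P(5.13 < X ≤ 49.24), we use:
P(5.13 < X ≤ 49.24) = P(X ≤ 49.24) - P(X ≤ 5.13)
                 = F(49.24) - F(5.13)
                 = 0.957649 - 0.045005
                 = 0.912644

So there's approximately a 91.3% chance that X falls in this range.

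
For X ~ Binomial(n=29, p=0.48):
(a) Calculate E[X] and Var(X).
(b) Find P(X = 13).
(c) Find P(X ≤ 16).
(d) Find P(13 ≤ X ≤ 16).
(a) E[X] = 13.9200, Var(X) = 7.2384
(b) P(X = 13) = 0.139261
(c) P(X ≤ 16) = 0.831179
(d) P(13 ≤ X ≤ 16) = 0.531317

We have X ~ Binomial(n=29, p=0.48).

(a) Moments:
E[X] = 13.9200
Var(X) = 7.2384
σ = √Var(X) = 2.6904

(b) Point probability using PMF:
P(X = 13) = 0.139261

(c) Cumulative probability using CDF:
P(X ≤ 16) = F(16) = 0.831179

(d) Range probability:
P(13 ≤ X ≤ 16) = P(X ≤ 16) - P(X ≤ 12)
                   = F(16) - F(12)
                   = 0.831179 - 0.299862
                   = 0.531317

This means approximately 53.1% of outcomes fall in the interval [13, 16].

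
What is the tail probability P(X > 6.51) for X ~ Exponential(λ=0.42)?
0.064946

We have X ~ Exponential(λ=0.42).

P(X > 6.51) = 1 - P(X ≤ 6.51)
                = 1 - F(6.51)
                = 1 - 0.935054
                = 0.064946

So there's approximately a 6.5% chance that X exceeds 6.51.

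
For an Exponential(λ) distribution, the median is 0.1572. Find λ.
λ = 4.4093

For X ~ Exponential(λ), the CDF is F(x) = 1 - e^(-λx).
The median m satisfies F(m) = 0.5:
1 - e^(-λm) = 0.5
e^(-λm) = 0.5
λm = ln(2)
m = ln(2) / λ

Given m = 0.1572:
λ = ln(2) / 0.1572 = 0.693147 / 0.1572 = 4.4093

Verification: ln(2) / 4.4093 = 0.1572 ✓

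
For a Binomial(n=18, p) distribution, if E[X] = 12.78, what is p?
p = 0.71

For a Binomial(n, p) distribution:
E[X] = n × p

Given n = 18 and E[X] = 12.78:
12.78 = 18 × p
p = 12.78 / 18 = 0.71

Verification: Binomial(18, 0.71) has E[X] = 12.78 ✓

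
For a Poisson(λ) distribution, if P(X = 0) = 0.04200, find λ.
λ = 3.1701

For a Poisson(λ) distribution, the PMF at 0 is:
P(X = 0) = λ^0 e^(-λ) / 0! = e^(-λ)

Given P(X = 0) = 0.04200:
e^(-λ) = 0.04200
-λ = ln(0.04200)
λ = -ln(0.04200) = 3.1701

Verification: e^(-3.1701) = 0.04200 ✓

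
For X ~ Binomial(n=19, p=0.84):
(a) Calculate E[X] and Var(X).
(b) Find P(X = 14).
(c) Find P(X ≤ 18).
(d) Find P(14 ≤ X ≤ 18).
(a) E[X] = 15.9600, Var(X) = 2.5536
(b) P(X = 14) = 0.106173
(c) P(X ≤ 18) = 0.963583
(d) P(14 ≤ X ≤ 18) = 0.893574

We have X ~ Binomial(n=19, p=0.84).

(a) Moments:
E[X] = 15.9600
Var(X) = 2.5536
σ = √Var(X) = 1.5980

(b) Point probability using PMF:
P(X = 14) = 0.106173

(c) Cumulative probability using CDF:
P(X ≤ 18) = F(18) = 0.963583

(d) Range probability:
P(14 ≤ X ≤ 18) = P(X ≤ 18) - P(X ≤ 13)
                   = F(18) - F(13)
                   = 0.963583 - 0.070009
                   = 0.893574

This means approximately 89.4% of outcomes fall in the interval [14, 18].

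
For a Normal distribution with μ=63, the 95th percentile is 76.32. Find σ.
σ = 8.0980

For X ~ Normal(μ, σ), the p-th percentile satisfies x = μ + z_p × σ,
where z_p = Φ⁻¹(p) is the standard normal quantile.

Step 1: z_{0.95} = Φ⁻¹(0.95) = 1.6449

Step 2: Solve for σ:
76.32 = 63 + 1.6449 × σ
σ = (76.32 - 63) / 1.6449
σ = 13.32 / 1.6449
σ = 8.0980

Verification: μ + z × σ = 63 + 1.6449 × 8.0980 = 76.32 ✓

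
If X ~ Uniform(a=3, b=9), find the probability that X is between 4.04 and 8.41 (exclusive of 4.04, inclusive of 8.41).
0.728333

We have X ~ Uniform(a=3, b=9).

To find P(4.04 < X ≤ 8.41), we use:
P(4.04 < X ≤ 8.41) = P(X ≤ 8.41) - P(X ≤ 4.04)
                 = F(8.41) - F(4.04)
                 = 0.901667 - 0.173333
                 = 0.728333

So there's approximately a 72.8% chance that X falls in this range.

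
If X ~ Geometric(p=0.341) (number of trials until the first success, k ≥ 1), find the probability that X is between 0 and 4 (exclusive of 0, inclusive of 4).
0.811400

We have X ~ Geometric(p=0.341) (number of trials until the first success, k ≥ 1).

To find P(0 < X ≤ 4), we use:
P(0 < X ≤ 4) = P(X ≤ 4) - P(X ≤ 0)
                 = F(4) - F(0)
                 = 0.811400 - 0.000000
                 = 0.811400

So there's approximately a 81.1% chance that X falls in this range.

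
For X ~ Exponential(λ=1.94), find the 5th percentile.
0.0264

We have X ~ Exponential(λ=1.94).

We want to find x such that P(X ≤ x) = 0.05.

This is the 5th percentile, which means 5% of values fall below this point.

Using the inverse CDF (quantile function):
x = F⁻¹(0.05) = 0.0264

Verification: P(X ≤ 0.0264) = 0.05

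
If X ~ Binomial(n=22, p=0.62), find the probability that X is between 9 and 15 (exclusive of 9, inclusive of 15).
0.754602

We have X ~ Binomial(n=22, p=0.62).

To find P(9 < X ≤ 15), we use:
P(9 < X ≤ 15) = P(X ≤ 15) - P(X ≤ 9)
                 = F(15) - F(9)
                 = 0.790935 - 0.036333
                 = 0.754602

So there's approximately a 75.5% chance that X falls in this range.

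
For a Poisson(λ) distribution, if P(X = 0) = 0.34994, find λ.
λ = 1.0500

For a Poisson(λ) distribution, the PMF at 0 is:
P(X = 0) = λ^0 e^(-λ) / 0! = e^(-λ)

Given P(X = 0) = 0.34994:
e^(-λ) = 0.34994
-λ = ln(0.34994)
λ = -ln(0.34994) = 1.0500

Verification: e^(-1.0500) = 0.34994 ✓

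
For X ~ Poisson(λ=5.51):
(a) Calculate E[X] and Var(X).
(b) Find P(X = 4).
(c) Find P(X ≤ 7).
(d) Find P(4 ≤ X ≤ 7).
(a) E[X] = 5.5100, Var(X) = 5.5100
(b) P(X = 4) = 0.155393
(c) P(X ≤ 7) = 0.808249
(d) P(4 ≤ X ≤ 7) = 0.607681

We have X ~ Poisson(λ=5.51).

(a) Moments:
E[X] = 5.5100
Var(X) = 5.5100
σ = √Var(X) = 2.3473

(b) Point probability using PMF:
P(X = 4) = 0.155393

(c) Cumulative probability using CDF:
P(X ≤ 7) = F(7) = 0.808249

(d) Range probability:
P(4 ≤ X ≤ 7) = P(X ≤ 7) - P(X ≤ 3)
                   = F(7) - F(3)
                   = 0.808249 - 0.200569
                   = 0.607681

This means approximately 60.8% of outcomes fall in the interval [4, 7].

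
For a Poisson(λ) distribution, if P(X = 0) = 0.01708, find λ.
λ = 4.0698

For a Poisson(λ) distribution, the PMF at 0 is:
P(X = 0) = λ^0 e^(-λ) / 0! = e^(-λ)

Given P(X = 0) = 0.01708:
e^(-λ) = 0.01708
-λ = ln(0.01708)
λ = -ln(0.01708) = 4.0698

Verification: e^(-4.0698) = 0.01708 ✓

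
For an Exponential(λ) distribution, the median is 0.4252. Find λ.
λ = 1.6302

For X ~ Exponential(λ), the CDF is F(x) = 1 - e^(-λx).
The median m satisfies F(m) = 0.5:
1 - e^(-λm) = 0.5
e^(-λm) = 0.5
λm = ln(2)
m = ln(2) / λ

Given m = 0.4252:
λ = ln(2) / 0.4252 = 0.693147 / 0.4252 = 1.6302

Verification: ln(2) / 1.6302 = 0.4252 ✓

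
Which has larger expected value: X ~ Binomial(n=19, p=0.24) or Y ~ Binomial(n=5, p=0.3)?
X has larger mean (4.5600 > 1.5000)

Compute the expected value for each distribution:

X ~ Binomial(n=19, p=0.24):
E[X] = 4.5600

Y ~ Binomial(n=5, p=0.3):
E[Y] = 1.5000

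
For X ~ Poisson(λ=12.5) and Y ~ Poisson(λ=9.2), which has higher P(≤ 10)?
Y has higher probability (P(Y ≤ 10) = 0.6820 > P(X ≤ 10) = 0.2971)

Compute P(≤ 10) for each distribution:

X ~ Poisson(λ=12.5):
P(X ≤ 10) = 0.2971

Y ~ Poisson(λ=9.2):
P(Y ≤ 10) = 0.6820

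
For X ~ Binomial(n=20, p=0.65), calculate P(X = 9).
0.033587

We have X ~ Binomial(n=20, p=0.65).

For a Binomial distribution, the PMF gives us the probability of each outcome.

Using the PMF formula:
P(X = 9) = 0.033587

Rounded to 4 decimal places: 0.0336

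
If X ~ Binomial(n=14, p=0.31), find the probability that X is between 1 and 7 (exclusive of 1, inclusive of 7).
0.921460

We have X ~ Binomial(n=14, p=0.31).

To find P(1 < X ≤ 7), we use:
P(1 < X ≤ 7) = P(X ≤ 7) - P(X ≤ 1)
                 = F(7) - F(1)
                 = 0.961881 - 0.040421
                 = 0.921460

So there's approximately a 92.1% chance that X falls in this range.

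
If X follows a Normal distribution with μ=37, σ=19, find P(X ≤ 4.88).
0.045464

We have X ~ Normal(μ=37, σ=19).

The CDF gives us P(X ≤ k).

Using the CDF:
P(X ≤ 4.88) = 0.045464

This means there's approximately a 4.5% chance that X is at most 4.88.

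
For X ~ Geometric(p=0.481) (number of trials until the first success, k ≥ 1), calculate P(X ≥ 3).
0.269361

We have X ~ Geometric(p=0.481) (number of trials until the first success, k ≥ 1).

For discrete distributions, P(X ≥ 3) = 1 - P(X ≤ 2).

P(X ≤ 2) = 0.730639
P(X ≥ 3) = 1 - 0.730639 = 0.269361

So there's approximately a 26.9% chance that X is at least 3.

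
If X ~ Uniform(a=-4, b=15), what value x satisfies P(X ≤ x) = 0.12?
-1.7200

We have X ~ Uniform(a=-4, b=15).

We want to find x such that P(X ≤ x) = 0.12.

This is the 12th percentile, which means 12% of values fall below this point.

Using the inverse CDF (quantile function):
x = F⁻¹(0.12) = -1.7200

Verification: P(X ≤ -1.7200) = 0.12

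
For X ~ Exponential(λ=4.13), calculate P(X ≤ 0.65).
0.931745

We have X ~ Exponential(λ=4.13).

The CDF gives us P(X ≤ k).

Using the CDF:
P(X ≤ 0.65) = 0.931745

This means there's approximately a 93.2% chance that X is at most 0.65.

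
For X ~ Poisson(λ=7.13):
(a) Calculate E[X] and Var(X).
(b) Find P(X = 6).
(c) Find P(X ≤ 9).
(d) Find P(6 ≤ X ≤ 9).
(a) E[X] = 7.1300, Var(X) = 7.1300
(b) P(X = 6) = 0.146112
(c) P(X ≤ 9) = 0.817072
(d) P(6 ≤ X ≤ 9) = 0.532658

We have X ~ Poisson(λ=7.13).

(a) Moments:
E[X] = 7.1300
Var(X) = 7.1300
σ = √Var(X) = 2.6702

(b) Point probability using PMF:
P(X = 6) = 0.146112

(c) Cumulative probability using CDF:
P(X ≤ 9) = F(9) = 0.817072

(d) Range probability:
P(6 ≤ X ≤ 9) = P(X ≤ 9) - P(X ≤ 5)
                   = F(9) - F(5)
                   = 0.817072 - 0.284414
                   = 0.532658

This means approximately 53.3% of outcomes fall in the interval [6, 9].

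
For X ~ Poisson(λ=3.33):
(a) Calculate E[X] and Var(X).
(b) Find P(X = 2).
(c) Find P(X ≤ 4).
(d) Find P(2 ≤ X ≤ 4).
(a) E[X] = 3.3300, Var(X) = 3.3300
(b) P(X = 2) = 0.198453
(c) P(X ≤ 4) = 0.757106
(d) P(2 ≤ X ≤ 4) = 0.602122

We have X ~ Poisson(λ=3.33).

(a) Moments:
E[X] = 3.3300
Var(X) = 3.3300
σ = √Var(X) = 1.8248

(b) Point probability using PMF:
P(X = 2) = 0.198453

(c) Cumulative probability using CDF:
P(X ≤ 4) = F(4) = 0.757106

(d) Range probability:
P(2 ≤ X ≤ 4) = P(X ≤ 4) - P(X ≤ 1)
                   = F(4) - F(1)
                   = 0.757106 - 0.154984
                   = 0.602122

This means approximately 60.2% of outcomes fall in the interval [2, 4].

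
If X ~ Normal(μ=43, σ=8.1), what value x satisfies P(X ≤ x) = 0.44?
41.7771

We have X ~ Normal(μ=43, σ=8.1).

We want to find x such that P(X ≤ x) = 0.44.

This is the 44th percentile, which means 44% of values fall below this point.

Using the inverse CDF (quantile function):
x = F⁻¹(0.44) = 41.7771

Verification: P(X ≤ 41.7771) = 0.44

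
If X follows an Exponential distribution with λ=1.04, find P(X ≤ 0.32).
0.283086

We have X ~ Exponential(λ=1.04).

The CDF gives us P(X ≤ k).

Using the CDF:
P(X ≤ 0.32) = 0.283086

This means there's approximately a 28.3% chance that X is at most 0.32.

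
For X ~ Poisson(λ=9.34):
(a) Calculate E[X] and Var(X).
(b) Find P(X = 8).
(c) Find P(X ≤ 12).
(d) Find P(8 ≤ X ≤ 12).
(a) E[X] = 9.3400, Var(X) = 9.3400
(b) P(X = 8) = 0.126166
(c) P(X ≤ 12) = 0.849652
(d) P(8 ≤ X ≤ 12) = 0.564046

We have X ~ Poisson(λ=9.34).

(a) Moments:
E[X] = 9.3400
Var(X) = 9.3400
σ = √Var(X) = 3.0561

(b) Point probability using PMF:
P(X = 8) = 0.126166

(c) Cumulative probability using CDF:
P(X ≤ 12) = F(12) = 0.849652

(d) Range probability:
P(8 ≤ X ≤ 12) = P(X ≤ 12) - P(X ≤ 7)
                   = F(12) - F(7)
                   = 0.849652 - 0.285606
                   = 0.564046

This means approximately 56.4% of outcomes fall in the interval [8, 12].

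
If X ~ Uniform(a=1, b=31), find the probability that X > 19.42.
0.386000

We have X ~ Uniform(a=1, b=31).

P(X > 19.42) = 1 - P(X ≤ 19.42)
                = 1 - F(19.42)
                = 1 - 0.614000
                = 0.386000

So there's approximately a 38.6% chance that X exceeds 19.42.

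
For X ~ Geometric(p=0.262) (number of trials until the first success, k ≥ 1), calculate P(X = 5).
0.077719

We have X ~ Geometric(p=0.262) (number of trials until the first success, k ≥ 1).

For a Geometric distribution, the PMF gives us the probability of each outcome.

Using the PMF formula:
P(X = 5) = 0.077719

Rounded to 4 decimal places: 0.0777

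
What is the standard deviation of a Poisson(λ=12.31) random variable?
3.5086

We have X ~ Poisson(λ=12.31).

For a Poisson distribution with λ=12.31:
σ = √Var(X) = 3.5086

The standard deviation is the square root of the variance.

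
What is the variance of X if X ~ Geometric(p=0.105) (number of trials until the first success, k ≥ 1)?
81.1791

We have X ~ Geometric(p=0.105) (number of trials until the first success, k ≥ 1).

For a Geometric distribution with p=0.105 (number of trials until the first success, k ≥ 1):
Var(X) = 81.1791

The variance measures the spread of the distribution around the mean.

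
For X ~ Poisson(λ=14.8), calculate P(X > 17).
0.234427

We have X ~ Poisson(λ=14.8).

P(X > 17) = 1 - P(X ≤ 17)
                = 1 - F(17)
                = 1 - 0.765573
                = 0.234427

So there's approximately a 23.4% chance that X exceeds 17.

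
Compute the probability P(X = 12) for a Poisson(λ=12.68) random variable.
0.112264

We have X ~ Poisson(λ=12.68).

For a Poisson distribution, the PMF gives us the probability of each outcome.

Using the PMF formula:
P(X = 12) = 0.112264

Rounded to 4 decimal places: 0.1123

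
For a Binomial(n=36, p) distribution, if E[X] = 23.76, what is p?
p = 0.66

For a Binomial(n, p) distribution:
E[X] = n × p

Given n = 36 and E[X] = 23.76:
23.76 = 36 × p
p = 23.76 / 36 = 0.66

Verification: Binomial(36, 0.66) has E[X] = 23.76 ✓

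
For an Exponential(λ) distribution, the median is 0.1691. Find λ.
λ = 4.0990

For X ~ Exponential(λ), the CDF is F(x) = 1 - e^(-λx).
The median m satisfies F(m) = 0.5:
1 - e^(-λm) = 0.5
e^(-λm) = 0.5
λm = ln(2)
m = ln(2) / λ

Given m = 0.1691:
λ = ln(2) / 0.1691 = 0.693147 / 0.1691 = 4.0990

Verification: ln(2) / 4.0990 = 0.1691 ✓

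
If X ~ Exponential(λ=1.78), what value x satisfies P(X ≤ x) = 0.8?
0.9042

We have X ~ Exponential(λ=1.78).

We want to find x such that P(X ≤ x) = 0.8.

This is the 80th percentile, which means 80% of values fall below this point.

Using the inverse CDF (quantile function):
x = F⁻¹(0.8) = 0.9042

Verification: P(X ≤ 0.9042) = 0.8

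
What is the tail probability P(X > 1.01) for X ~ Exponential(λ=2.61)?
0.071640

We have X ~ Exponential(λ=2.61).

P(X > 1.01) = 1 - P(X ≤ 1.01)
                = 1 - F(1.01)
                = 1 - 0.928360
                = 0.071640

So there's approximately a 7.2% chance that X exceeds 1.01.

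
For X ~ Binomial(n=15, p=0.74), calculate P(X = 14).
0.057585

We have X ~ Binomial(n=15, p=0.74).

For a Binomial distribution, the PMF gives us the probability of each outcome.

Using the PMF formula:
P(X = 14) = 0.057585

Rounded to 4 decimal places: 0.0576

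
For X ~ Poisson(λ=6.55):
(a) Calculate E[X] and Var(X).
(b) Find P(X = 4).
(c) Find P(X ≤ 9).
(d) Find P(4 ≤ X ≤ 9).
(a) E[X] = 6.5500, Var(X) = 6.5500
(b) P(X = 4) = 0.109679
(c) P(X ≤ 9) = 0.873052
(d) P(4 ≤ X ≤ 9) = 0.764597

We have X ~ Poisson(λ=6.55).

(a) Moments:
E[X] = 6.5500
Var(X) = 6.5500
σ = √Var(X) = 2.5593

(b) Point probability using PMF:
P(X = 4) = 0.109679

(c) Cumulative probability using CDF:
P(X ≤ 9) = F(9) = 0.873052

(d) Range probability:
P(4 ≤ X ≤ 9) = P(X ≤ 9) - P(X ≤ 3)
                   = F(9) - F(3)
                   = 0.873052 - 0.108455
                   = 0.764597

This means approximately 76.5% of outcomes fall in the interval [4, 9].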